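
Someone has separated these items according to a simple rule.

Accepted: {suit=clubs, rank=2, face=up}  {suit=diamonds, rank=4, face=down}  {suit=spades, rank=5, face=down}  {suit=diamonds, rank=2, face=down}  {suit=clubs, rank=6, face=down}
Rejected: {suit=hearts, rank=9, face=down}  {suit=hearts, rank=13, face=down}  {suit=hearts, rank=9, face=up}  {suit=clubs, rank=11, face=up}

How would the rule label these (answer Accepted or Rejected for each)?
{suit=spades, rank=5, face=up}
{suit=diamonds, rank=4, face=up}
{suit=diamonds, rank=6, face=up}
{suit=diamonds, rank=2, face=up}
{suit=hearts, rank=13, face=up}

The distinguishing property — rank ≤ 6 — holds for all the 'Accepted' cases and none of the 'Rejected' cases.
Accepted: {suit=spades, rank=5, face=up}, since rank = 5. Accepted: {suit=diamonds, rank=4, face=up}, since rank = 4. Accepted: {suit=diamonds, rank=6, face=up}, since rank = 6. Accepted: {suit=diamonds, rank=2, face=up}, since rank = 2. Rejected: {suit=hearts, rank=13, face=up}, since rank = 13.

Accepted, Accepted, Accepted, Accepted, Rejected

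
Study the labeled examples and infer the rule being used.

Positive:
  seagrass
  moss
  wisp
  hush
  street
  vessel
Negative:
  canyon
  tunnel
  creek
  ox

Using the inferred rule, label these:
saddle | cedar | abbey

Looking at the examples, the only property every 'Positive' case has and every 'Negative' case lacks is: contains 's'.
saddle → has 's' → Positive.
cedar → no 's' → Negative.
abbey → no 's' → Negative.

Positive, Negative, Negative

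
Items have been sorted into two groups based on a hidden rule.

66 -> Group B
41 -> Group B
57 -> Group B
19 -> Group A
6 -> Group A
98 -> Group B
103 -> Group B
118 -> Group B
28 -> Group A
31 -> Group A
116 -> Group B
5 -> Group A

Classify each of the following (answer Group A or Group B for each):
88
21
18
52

Group B, Group A, Group A, Group B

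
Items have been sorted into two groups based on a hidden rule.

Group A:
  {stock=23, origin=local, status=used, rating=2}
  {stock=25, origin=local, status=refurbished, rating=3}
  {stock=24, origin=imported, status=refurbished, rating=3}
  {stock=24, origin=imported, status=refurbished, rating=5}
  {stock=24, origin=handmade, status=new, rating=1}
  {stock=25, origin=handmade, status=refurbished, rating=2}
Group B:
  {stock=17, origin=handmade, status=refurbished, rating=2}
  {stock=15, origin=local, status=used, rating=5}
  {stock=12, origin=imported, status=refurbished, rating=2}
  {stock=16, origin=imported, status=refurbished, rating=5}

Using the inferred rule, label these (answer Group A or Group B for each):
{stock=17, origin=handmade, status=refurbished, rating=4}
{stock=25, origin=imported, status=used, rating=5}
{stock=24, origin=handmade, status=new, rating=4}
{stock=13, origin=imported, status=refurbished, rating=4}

Group B, Group A, Group A, Group B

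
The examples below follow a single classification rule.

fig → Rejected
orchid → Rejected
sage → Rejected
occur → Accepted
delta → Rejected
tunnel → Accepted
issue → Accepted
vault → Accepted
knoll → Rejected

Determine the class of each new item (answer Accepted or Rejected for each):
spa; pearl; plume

Rejected, Rejected, Accepted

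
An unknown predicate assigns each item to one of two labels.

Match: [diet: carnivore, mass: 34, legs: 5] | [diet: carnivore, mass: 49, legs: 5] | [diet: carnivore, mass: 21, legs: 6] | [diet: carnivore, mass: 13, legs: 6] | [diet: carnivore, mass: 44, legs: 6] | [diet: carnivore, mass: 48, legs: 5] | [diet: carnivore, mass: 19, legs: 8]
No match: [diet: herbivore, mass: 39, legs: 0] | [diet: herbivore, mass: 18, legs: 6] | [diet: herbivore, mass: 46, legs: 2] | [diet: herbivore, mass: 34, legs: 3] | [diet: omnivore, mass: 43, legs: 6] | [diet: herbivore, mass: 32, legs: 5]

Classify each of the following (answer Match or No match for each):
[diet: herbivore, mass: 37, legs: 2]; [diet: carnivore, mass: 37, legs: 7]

No match, Match

A rule that fits every label: diet is carnivore — true of each 'Match' example, false of each 'No match' one.
[diet: herbivore, mass: 37, legs: 2]: No match (diet is herbivore). [diet: carnivore, mass: 37, legs: 7]: Match (diet is carnivore).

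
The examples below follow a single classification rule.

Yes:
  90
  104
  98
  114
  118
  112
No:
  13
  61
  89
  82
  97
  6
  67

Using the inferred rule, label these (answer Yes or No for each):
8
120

The rule appears to be: even AND at least 89.
No: 8, since 8 is even, 8 < 89. Yes: 120, since 120 is even, 120 ≥ 89.

No, Yes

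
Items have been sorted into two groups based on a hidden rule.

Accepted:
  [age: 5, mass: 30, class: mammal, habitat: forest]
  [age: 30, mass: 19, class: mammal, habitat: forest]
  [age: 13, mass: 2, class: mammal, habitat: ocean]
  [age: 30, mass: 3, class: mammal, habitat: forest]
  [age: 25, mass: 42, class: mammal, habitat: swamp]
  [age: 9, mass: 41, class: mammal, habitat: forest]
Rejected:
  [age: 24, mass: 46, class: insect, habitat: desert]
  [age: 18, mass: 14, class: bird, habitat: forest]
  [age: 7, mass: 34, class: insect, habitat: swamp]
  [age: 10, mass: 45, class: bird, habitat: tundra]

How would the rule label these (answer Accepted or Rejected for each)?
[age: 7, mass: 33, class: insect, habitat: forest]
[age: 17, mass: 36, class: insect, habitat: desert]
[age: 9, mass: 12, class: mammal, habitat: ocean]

Rejected, Rejected, Accepted

Checking candidate rules against both groups, what survives is: class is mammal.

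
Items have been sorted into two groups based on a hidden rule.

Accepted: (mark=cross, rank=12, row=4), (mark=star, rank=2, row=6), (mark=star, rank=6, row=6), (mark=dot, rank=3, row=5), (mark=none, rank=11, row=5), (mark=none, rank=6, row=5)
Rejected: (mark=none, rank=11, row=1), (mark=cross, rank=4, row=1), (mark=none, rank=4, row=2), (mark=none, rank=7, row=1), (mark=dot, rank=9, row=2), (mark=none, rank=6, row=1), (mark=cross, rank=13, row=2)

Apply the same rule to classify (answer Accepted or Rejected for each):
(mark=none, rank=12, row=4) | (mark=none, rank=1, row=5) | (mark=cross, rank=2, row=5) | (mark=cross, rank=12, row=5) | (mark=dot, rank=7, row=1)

The rule appears to be: row ≥ 4.
(mark=none, rank=12, row=4): row = 4 — satisfies this, so Accepted.
(mark=none, rank=1, row=5): row = 5 — satisfies this, so Accepted.
(mark=cross, rank=2, row=5): row = 5 — satisfies this, so Accepted.
(mark=cross, rank=12, row=5): row = 5 — satisfies this, so Accepted.
(mark=dot, rank=7, row=1): row = 1 — does not fit, so Rejected.

Accepted, Accepted, Accepted, Accepted, Rejected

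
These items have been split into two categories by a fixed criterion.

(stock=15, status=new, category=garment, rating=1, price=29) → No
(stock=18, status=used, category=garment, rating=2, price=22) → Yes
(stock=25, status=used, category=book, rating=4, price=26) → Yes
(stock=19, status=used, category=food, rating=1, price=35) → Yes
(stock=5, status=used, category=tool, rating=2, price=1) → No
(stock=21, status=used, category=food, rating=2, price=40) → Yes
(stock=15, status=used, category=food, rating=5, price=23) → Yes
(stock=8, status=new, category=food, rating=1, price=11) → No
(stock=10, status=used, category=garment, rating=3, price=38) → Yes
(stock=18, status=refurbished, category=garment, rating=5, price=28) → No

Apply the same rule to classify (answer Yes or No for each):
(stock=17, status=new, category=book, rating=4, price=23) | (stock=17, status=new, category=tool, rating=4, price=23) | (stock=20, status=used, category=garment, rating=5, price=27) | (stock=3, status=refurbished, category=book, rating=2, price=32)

Every 'Yes' example satisfies: status is used AND stock ≥ 8. None of the 'No' examples do.

No, No, Yes, No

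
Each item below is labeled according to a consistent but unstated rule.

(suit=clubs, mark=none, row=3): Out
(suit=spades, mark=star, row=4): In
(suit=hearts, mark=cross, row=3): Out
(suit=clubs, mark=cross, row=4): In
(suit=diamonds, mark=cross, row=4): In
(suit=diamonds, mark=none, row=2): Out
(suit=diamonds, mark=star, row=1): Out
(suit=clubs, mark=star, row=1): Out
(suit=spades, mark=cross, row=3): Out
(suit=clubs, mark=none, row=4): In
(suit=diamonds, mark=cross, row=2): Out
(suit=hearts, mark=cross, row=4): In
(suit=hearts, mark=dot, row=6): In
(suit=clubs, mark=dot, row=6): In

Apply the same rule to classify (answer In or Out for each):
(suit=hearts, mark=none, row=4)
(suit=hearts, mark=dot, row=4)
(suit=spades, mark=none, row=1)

The pattern is that an item is 'In' exactly when: row ≥ 4.
(suit=hearts, mark=none, row=4): row = 4 — passes, so In. (suit=hearts, mark=dot, row=4): row = 4 — passes, so In. (suit=spades, mark=none, row=1): row = 1 — does not pass, so Out.

In, In, Out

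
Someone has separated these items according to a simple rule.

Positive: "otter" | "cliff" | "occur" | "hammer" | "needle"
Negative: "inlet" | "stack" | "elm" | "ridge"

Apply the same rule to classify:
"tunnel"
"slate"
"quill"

Positive, Negative, Positive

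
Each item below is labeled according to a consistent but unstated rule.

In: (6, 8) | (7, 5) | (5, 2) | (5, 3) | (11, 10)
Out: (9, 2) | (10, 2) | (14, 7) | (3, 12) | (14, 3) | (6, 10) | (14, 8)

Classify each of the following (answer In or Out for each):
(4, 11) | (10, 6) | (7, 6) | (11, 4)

The classifier is using: |first − second| ≤ 3.
(4, 11): Out (|4−11| = 7).
(10, 6): Out (|10−6| = 4).
(7, 6): In (|7−6| = 1).
(11, 4): Out (|11−4| = 7).

Out, Out, In, Out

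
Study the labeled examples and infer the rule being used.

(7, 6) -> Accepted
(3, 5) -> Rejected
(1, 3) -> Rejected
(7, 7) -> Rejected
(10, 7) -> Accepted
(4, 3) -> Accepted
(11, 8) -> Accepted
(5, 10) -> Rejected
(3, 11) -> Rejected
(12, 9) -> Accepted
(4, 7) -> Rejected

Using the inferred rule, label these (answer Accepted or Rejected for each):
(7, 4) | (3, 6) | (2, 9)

Accepted, Rejected, Rejected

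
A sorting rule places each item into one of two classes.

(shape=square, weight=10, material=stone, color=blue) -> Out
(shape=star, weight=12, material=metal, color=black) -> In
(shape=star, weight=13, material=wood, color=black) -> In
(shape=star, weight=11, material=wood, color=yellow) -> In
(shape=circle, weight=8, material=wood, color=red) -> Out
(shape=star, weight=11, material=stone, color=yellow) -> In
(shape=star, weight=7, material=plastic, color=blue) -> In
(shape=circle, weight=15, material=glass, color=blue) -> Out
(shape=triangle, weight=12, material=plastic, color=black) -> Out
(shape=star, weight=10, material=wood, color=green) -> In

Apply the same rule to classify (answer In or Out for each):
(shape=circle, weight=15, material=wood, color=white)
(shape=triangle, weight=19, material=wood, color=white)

Out, Out

The simplest hypothesis consistent with all the labels is: shape is star.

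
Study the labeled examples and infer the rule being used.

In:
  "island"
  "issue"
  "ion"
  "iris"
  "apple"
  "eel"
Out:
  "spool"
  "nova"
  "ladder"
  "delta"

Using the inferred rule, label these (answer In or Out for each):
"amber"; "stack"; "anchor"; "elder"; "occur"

The pattern is that an item is 'In' exactly when: starts with a vowel.
"amber": In (starts with 'a'). "stack": Out (starts with 's'). "anchor": In (starts with 'a'). "elder": In (starts with 'e'). "occur": In (starts with 'o').

In, Out, In, In, In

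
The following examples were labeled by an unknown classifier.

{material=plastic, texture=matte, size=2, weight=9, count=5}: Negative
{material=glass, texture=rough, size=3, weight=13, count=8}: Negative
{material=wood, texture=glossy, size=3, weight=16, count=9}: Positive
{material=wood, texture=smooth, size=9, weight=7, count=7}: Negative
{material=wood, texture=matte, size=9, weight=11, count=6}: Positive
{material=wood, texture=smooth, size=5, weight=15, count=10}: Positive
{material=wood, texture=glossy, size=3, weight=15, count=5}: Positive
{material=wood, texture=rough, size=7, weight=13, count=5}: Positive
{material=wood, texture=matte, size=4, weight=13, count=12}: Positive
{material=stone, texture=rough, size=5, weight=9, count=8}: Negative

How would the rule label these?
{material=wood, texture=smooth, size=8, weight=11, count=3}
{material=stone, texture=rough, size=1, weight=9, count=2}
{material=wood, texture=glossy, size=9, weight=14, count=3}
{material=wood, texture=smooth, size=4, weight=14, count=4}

'Positive' ⟺ material is wood AND weight ≥ 9.

Positive, Negative, Positive, Positive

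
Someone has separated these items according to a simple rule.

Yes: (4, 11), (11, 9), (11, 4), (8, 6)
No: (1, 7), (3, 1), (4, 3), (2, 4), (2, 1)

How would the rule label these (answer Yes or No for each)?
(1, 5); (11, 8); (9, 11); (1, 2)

No, Yes, Yes, No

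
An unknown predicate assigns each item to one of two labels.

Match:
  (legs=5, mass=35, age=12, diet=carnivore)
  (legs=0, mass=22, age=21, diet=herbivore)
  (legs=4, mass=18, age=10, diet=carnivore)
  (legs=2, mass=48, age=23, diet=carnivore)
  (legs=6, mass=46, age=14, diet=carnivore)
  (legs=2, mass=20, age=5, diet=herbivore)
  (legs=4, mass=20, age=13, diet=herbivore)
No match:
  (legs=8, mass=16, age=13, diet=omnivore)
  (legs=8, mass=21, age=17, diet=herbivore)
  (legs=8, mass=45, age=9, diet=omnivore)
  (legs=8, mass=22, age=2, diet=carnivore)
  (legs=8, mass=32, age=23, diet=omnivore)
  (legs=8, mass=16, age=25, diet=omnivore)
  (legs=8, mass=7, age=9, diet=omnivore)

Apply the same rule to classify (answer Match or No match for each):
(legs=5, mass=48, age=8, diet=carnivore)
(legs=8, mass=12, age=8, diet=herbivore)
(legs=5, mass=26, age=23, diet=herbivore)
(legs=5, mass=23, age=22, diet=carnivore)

The classifier is using: legs ≤ 6.

Match, No match, Match, Match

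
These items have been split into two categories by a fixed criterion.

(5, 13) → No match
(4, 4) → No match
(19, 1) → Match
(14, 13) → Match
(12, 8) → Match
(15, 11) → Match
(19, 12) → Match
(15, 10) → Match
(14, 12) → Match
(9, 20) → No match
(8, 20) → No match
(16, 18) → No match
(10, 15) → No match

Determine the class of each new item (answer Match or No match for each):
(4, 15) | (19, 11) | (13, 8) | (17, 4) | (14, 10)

No match, Match, Match, Match, Match

The common property of the 'Match' items is: first > second. No 'No match' item has it.
(4, 15) — 4 < 15, hence No match. (19, 11) — 19 > 11, hence Match. (13, 8) — 13 > 8, hence Match. (17, 4) — 17 > 4, hence Match. (14, 10) — 14 > 10, hence Match.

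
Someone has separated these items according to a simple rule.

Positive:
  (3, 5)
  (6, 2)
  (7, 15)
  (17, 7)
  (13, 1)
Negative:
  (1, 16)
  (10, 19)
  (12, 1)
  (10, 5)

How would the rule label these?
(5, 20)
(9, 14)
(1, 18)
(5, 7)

Negative, Negative, Negative, Positive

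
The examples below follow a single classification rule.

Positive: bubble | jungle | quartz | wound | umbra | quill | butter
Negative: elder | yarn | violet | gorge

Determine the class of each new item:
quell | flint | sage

Positive, Negative, Negative

The common property of the 'Positive' items is: contains 'u'. No 'Negative' item has it.
quell: Positive (has 'u').
flint: Negative (no 'u').
sage: Negative (no 'u').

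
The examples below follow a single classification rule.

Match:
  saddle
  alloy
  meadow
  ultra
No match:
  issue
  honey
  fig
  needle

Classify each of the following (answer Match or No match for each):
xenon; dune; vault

One predicate separates the groups cleanly: contains 'a'.

No match, No match, Match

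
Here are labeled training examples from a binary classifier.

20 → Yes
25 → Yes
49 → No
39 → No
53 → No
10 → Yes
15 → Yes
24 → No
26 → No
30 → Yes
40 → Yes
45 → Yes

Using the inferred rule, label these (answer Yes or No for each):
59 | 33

No, No

Every 'Yes' example satisfies: multiple of 5. None of the 'No' examples do.
59 → 59 = 5·11 + 4 → No. 33 → 33 = 5·6 + 3 → No.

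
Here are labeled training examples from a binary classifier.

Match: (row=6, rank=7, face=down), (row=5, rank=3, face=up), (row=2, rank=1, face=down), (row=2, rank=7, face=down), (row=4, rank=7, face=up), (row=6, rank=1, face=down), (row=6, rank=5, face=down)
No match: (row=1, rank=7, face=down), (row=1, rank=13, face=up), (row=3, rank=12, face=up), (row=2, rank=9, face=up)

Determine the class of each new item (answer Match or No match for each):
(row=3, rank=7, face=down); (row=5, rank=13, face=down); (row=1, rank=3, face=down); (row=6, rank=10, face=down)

Match, No match, No match, No match

Every 'Match' example satisfies: rank ≤ 7 AND row ≥ 2. None of the 'No match' examples do.
Match: (row=3, rank=7, face=down), since rank = 7, row = 3. No match: (row=5, rank=13, face=down), since rank = 13, row = 5. No match: (row=1, rank=3, face=down), since rank = 3, row = 1. No match: (row=6, rank=10, face=down), since rank = 10, row = 6.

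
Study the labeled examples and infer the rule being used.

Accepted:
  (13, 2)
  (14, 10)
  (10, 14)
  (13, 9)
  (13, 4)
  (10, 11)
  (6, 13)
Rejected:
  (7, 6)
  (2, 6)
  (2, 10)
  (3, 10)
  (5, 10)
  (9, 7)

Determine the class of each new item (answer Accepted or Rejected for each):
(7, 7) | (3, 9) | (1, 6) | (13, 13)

The pattern is that an item is 'Accepted' exactly when: max ≥ 11.

Rejected, Rejected, Rejected, Accepted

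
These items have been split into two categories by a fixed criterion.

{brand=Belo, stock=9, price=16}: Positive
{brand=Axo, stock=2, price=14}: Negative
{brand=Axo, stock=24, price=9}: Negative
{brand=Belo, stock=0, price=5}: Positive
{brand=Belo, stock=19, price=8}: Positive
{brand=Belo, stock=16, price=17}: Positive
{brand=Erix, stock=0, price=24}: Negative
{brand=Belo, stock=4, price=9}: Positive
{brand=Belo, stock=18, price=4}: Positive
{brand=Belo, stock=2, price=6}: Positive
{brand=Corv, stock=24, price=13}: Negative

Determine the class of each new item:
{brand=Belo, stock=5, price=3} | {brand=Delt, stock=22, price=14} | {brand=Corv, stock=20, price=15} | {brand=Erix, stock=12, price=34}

Positive, Negative, Negative, Negative

The classifier is using: brand is Belo.
{brand=Belo, stock=5, price=3} — brand is Belo, hence Positive. {brand=Delt, stock=22, price=14} — brand is Delt, hence Negative. {brand=Corv, stock=20, price=15} — brand is Corv, hence Negative. {brand=Erix, stock=12, price=34} — brand is Erix, hence Negative.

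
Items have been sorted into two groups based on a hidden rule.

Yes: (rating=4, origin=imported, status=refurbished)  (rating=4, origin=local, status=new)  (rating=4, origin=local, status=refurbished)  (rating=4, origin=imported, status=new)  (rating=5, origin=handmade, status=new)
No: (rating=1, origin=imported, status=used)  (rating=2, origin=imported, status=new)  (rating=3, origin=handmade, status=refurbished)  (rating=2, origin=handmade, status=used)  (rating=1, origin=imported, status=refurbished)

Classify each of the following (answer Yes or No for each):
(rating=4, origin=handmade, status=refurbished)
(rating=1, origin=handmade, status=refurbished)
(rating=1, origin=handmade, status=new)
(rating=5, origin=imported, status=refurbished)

Yes, No, No, Yes

The simplest hypothesis consistent with all the labels is: rating ≥ 4.
Yes: (rating=4, origin=handmade, status=refurbished), since rating = 4.
No: (rating=1, origin=handmade, status=refurbished), since rating = 1.
No: (rating=1, origin=handmade, status=new), since rating = 1.
Yes: (rating=5, origin=imported, status=refurbished), since rating = 5.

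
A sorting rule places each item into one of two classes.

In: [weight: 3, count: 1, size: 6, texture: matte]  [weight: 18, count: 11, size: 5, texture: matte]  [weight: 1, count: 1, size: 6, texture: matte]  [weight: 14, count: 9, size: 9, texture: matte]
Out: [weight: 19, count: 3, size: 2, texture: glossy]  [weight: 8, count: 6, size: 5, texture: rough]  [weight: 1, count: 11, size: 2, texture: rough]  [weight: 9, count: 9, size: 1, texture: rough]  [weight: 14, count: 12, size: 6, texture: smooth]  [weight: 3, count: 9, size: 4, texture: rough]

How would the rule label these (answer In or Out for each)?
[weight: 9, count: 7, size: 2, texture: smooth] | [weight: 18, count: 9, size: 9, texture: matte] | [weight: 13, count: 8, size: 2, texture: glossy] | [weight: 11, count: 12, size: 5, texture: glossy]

Out, In, Out, Out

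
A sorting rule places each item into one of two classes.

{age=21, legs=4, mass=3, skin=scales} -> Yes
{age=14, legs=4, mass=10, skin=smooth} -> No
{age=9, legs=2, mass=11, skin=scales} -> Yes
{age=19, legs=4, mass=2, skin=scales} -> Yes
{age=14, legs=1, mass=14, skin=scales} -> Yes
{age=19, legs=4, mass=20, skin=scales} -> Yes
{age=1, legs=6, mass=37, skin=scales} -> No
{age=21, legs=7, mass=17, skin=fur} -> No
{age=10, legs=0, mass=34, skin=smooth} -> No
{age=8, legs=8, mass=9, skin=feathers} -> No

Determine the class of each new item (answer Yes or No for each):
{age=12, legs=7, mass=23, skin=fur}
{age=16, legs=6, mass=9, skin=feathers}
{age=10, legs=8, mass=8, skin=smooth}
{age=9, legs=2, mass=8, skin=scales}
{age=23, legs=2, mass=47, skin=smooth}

No, No, No, Yes, No

The classifier is using: skin is scales AND age ≥ 8.
{age=12, legs=7, mass=23, skin=fur} → skin is fur, age = 12 → No.
{age=16, legs=6, mass=9, skin=feathers} → skin is feathers, age = 16 → No.
{age=10, legs=8, mass=8, skin=smooth} → skin is smooth, age = 10 → No.
{age=9, legs=2, mass=8, skin=scales} → skin is scales, age = 9 → Yes.
{age=23, legs=2, mass=47, skin=smooth} → skin is smooth, age = 23 → No.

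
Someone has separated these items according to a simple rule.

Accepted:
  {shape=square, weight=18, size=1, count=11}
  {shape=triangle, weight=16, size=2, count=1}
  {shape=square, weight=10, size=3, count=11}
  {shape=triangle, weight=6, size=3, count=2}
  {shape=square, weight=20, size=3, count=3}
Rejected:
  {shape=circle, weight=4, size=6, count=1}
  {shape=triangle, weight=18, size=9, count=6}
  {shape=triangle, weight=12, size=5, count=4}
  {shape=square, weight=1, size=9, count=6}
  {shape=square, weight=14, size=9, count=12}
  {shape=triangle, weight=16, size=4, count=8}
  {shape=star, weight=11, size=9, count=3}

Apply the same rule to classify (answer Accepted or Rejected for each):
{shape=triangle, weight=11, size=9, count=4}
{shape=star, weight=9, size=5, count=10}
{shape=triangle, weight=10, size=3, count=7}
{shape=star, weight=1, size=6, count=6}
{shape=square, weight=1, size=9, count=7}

The simplest hypothesis consistent with all the labels is: size ≤ 3.
{shape=triangle, weight=11, size=9, count=4}: size = 9, does not pass → Rejected. {shape=star, weight=9, size=5, count=10}: size = 5, does not pass → Rejected. {shape=triangle, weight=10, size=3, count=7}: size = 3, qualifies → Accepted. {shape=star, weight=1, size=6, count=6}: size = 6, does not pass → Rejected. {shape=square, weight=1, size=9, count=7}: size = 9, does not pass → Rejected.

Rejected, Rejected, Accepted, Rejected, Rejected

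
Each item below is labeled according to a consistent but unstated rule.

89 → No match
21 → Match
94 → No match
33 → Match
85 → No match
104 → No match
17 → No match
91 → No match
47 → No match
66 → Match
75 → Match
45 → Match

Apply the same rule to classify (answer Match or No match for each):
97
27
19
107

The rule appears to be: multiple of 3.
97: 97 = 3·32 + 1, fails this test → No match.
27: 27 = 3·9, fits → Match.
19: 19 = 3·6 + 1, fails this test → No match.
107: 107 = 3·35 + 2, fails this test → No match.

No match, Match, No match, No match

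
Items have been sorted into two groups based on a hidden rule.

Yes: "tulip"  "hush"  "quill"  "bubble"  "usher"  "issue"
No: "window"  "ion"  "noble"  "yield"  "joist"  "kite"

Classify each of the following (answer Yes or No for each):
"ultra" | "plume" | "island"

The common property of the 'Yes' items is: contains 'u'. No 'No' item has it.
"ultra": has 'u' — has this property, so Yes.
"plume": has 'u' — has this property, so Yes.
"island": no 'u' — does not fit, so No.

Yes, Yes, No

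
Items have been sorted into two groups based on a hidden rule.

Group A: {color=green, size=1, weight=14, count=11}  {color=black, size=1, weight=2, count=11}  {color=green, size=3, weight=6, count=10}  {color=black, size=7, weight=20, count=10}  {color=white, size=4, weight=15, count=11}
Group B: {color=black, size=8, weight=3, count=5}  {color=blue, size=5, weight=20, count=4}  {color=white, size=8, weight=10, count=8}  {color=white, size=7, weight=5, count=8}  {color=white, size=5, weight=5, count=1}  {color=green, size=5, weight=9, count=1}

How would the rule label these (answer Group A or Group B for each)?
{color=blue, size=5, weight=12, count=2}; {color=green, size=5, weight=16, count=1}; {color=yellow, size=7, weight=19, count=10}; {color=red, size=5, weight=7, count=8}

Every 'Group A' example satisfies: count ≥ 10. None of the 'Group B' examples do.
{color=blue, size=5, weight=12, count=2} — count = 2, hence Group B. {color=green, size=5, weight=16, count=1} — count = 1, hence Group B. {color=yellow, size=7, weight=19, count=10} — count = 10, hence Group A. {color=red, size=5, weight=7, count=8} — count = 8, hence Group B.

Group B, Group B, Group A, Group B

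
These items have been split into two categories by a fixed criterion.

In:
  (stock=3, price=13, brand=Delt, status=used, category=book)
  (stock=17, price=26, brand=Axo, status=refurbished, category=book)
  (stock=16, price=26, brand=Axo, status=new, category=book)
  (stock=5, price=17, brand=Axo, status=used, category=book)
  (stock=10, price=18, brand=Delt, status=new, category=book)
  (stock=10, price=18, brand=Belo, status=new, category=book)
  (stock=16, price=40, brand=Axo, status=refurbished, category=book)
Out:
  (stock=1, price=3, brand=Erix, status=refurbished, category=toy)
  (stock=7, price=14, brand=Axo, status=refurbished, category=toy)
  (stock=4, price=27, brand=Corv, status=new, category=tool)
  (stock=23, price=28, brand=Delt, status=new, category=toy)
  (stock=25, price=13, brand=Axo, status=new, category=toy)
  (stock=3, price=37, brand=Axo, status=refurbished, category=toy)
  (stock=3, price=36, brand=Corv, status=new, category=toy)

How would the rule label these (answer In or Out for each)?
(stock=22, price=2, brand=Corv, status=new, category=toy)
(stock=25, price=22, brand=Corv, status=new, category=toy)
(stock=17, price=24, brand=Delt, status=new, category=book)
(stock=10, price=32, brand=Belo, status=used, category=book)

Out, Out, In, In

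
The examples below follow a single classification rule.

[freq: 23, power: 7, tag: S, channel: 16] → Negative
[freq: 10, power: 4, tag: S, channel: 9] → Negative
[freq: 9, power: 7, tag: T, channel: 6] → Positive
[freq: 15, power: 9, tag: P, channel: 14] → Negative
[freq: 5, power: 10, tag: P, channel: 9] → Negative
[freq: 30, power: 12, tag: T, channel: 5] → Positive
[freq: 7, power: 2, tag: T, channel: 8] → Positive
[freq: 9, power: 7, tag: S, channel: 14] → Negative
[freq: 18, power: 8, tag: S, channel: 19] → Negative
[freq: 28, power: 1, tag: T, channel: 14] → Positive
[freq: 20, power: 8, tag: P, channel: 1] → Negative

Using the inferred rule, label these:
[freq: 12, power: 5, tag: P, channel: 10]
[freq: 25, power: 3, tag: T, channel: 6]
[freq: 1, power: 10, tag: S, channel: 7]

The classifier is using: tag is T.
Negative: [freq: 12, power: 5, tag: P, channel: 10], since tag is P.
Positive: [freq: 25, power: 3, tag: T, channel: 6], since tag is T.
Negative: [freq: 1, power: 10, tag: S, channel: 7], since tag is S.

Negative, Positive, Negative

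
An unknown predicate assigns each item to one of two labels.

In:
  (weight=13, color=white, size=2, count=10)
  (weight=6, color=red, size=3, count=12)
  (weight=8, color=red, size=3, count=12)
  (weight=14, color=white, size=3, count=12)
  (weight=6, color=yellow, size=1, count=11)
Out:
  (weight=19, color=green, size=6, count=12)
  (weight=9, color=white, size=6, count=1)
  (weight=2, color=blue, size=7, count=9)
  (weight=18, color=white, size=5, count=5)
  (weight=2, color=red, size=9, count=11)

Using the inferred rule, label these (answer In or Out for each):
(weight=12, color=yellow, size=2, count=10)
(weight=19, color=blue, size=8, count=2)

In, Out

Every 'In' example satisfies: size ≤ 3. None of the 'Out' examples do.
(weight=12, color=yellow, size=2, count=10) — size = 2, hence In. (weight=19, color=blue, size=8, count=2) — size = 8, hence Out.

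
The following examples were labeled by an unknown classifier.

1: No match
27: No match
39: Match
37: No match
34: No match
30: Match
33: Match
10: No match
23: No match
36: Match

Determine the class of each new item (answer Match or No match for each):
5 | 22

All 'Match' examples share one property — multiple of 3 AND at least 30 — and every 'No match' example lacks it.
5 — 5 = 3·1 + 2, 5 < 30, hence No match.
22 — 22 = 3·7 + 1, 22 < 30, hence No match.

No match, No match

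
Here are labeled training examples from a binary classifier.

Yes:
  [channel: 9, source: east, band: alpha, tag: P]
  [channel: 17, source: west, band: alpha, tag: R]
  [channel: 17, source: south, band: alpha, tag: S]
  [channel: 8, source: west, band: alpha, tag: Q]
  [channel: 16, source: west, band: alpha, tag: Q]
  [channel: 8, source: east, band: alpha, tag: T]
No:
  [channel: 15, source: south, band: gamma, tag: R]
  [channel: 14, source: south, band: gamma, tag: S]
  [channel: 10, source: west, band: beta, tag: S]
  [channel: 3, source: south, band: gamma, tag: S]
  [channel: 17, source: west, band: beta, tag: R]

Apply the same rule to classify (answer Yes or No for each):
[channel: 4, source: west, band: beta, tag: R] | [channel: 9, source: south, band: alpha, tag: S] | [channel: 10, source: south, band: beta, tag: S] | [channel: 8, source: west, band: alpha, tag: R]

No, Yes, No, Yes

The distinguishing property — band is alpha — holds for all the 'Yes' cases and none of the 'No' cases.
[channel: 4, source: west, band: beta, tag: R] — band is beta, hence No. [channel: 9, source: south, band: alpha, tag: S] — band is alpha, hence Yes. [channel: 10, source: south, band: beta, tag: S] — band is beta, hence No. [channel: 8, source: west, band: alpha, tag: R] — band is alpha, hence Yes.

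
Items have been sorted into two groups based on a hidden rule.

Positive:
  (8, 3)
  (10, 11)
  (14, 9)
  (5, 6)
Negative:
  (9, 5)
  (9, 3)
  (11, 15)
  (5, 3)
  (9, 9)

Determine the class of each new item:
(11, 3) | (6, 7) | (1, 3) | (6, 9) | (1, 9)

The rule appears to be: sum is odd.
(11, 3): 11+3 = 14 — does not fit, so Negative. (6, 7): 6+7 = 13 — qualifies, so Positive. (1, 3): 1+3 = 4 — does not fit, so Negative. (6, 9): 6+9 = 15 — qualifies, so Positive. (1, 9): 1+9 = 10 — does not fit, so Negative.

Negative, Positive, Negative, Positive, Negative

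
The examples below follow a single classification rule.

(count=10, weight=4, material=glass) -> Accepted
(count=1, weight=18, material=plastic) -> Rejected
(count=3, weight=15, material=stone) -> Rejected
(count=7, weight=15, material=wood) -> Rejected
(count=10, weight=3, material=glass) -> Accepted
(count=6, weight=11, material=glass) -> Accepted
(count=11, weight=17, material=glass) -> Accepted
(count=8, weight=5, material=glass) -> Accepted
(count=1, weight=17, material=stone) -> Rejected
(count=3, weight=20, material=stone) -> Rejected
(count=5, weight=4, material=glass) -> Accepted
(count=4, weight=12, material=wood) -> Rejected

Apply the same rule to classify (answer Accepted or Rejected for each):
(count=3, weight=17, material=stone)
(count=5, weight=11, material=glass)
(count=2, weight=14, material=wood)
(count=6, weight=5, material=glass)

One predicate separates the groups cleanly: material is glass.
(count=3, weight=17, material=stone) → material is stone → Rejected. (count=5, weight=11, material=glass) → material is glass → Accepted. (count=2, weight=14, material=wood) → material is wood → Rejected. (count=6, weight=5, material=glass) → material is glass → Accepted.

Rejected, Accepted, Rejected, Accepted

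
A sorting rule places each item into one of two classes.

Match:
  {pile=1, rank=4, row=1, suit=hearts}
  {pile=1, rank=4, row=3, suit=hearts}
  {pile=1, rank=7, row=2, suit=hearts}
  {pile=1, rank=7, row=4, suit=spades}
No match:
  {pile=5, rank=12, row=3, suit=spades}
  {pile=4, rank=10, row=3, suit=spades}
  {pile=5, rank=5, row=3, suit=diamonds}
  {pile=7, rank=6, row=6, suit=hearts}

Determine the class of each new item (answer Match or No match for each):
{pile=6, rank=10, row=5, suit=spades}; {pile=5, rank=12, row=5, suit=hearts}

The simplest hypothesis consistent with all the labels is: pile = 1.
{pile=6, rank=10, row=5, suit=spades} → pile = 6 → No match. {pile=5, rank=12, row=5, suit=hearts} → pile = 5 → No match.

No match, No match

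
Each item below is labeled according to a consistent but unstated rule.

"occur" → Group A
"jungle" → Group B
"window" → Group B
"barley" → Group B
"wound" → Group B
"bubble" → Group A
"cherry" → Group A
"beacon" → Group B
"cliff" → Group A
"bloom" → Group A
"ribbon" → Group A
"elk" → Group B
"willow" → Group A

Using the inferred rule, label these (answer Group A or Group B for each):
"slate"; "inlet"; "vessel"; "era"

All 'Group A' examples share one property — has a double letter — and every 'Group B' example lacks it.
"slate": no doubled letter — lacks this property, so Group B. "inlet": no doubled letter — lacks this property, so Group B. "vessel": 'ss' doubled — passes, so Group A. "era": no doubled letter — lacks this property, so Group B.

Group B, Group B, Group A, Group B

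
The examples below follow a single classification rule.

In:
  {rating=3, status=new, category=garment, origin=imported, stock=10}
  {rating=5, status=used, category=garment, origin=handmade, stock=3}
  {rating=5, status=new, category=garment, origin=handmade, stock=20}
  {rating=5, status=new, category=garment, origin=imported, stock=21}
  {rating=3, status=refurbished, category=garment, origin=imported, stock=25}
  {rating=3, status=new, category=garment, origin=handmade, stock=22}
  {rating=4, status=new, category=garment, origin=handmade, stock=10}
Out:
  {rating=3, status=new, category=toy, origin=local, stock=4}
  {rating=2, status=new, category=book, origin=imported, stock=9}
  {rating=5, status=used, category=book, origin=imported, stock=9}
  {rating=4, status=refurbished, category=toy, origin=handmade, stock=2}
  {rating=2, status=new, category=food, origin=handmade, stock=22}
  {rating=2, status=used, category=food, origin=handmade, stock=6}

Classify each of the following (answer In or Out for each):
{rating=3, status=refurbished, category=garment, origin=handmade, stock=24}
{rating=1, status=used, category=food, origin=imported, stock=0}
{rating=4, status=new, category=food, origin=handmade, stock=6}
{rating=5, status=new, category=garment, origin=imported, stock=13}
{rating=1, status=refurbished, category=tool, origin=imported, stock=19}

'In' ⟺ category is garment.

In, Out, Out, In, Out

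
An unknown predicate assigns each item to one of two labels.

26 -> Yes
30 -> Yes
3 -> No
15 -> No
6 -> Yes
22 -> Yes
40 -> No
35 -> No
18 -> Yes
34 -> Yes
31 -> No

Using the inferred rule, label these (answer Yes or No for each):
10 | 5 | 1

The common property of the 'Yes' items is: ≡ 2 (mod 4). No 'No' item has it.

Yes, No, No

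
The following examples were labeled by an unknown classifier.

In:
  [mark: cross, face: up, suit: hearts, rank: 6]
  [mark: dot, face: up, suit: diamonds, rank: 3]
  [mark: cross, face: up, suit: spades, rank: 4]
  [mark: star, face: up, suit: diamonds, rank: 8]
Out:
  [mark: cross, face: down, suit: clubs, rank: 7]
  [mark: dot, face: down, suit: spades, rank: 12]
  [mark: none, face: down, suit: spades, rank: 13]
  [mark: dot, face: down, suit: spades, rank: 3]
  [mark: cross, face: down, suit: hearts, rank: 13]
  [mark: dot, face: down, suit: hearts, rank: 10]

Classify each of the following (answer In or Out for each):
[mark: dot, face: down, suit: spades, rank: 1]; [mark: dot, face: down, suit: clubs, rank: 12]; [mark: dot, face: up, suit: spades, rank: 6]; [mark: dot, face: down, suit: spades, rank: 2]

Every 'In' example satisfies: face is up. None of the 'Out' examples do.
[mark: dot, face: down, suit: spades, rank: 1]: Out (face is down). [mark: dot, face: down, suit: clubs, rank: 12]: Out (face is down). [mark: dot, face: up, suit: spades, rank: 6]: In (face is up). [mark: dot, face: down, suit: spades, rank: 2]: Out (face is down).

Out, Out, In, Out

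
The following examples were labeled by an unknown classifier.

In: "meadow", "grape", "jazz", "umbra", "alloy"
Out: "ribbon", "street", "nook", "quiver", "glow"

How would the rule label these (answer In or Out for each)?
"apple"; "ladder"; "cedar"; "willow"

In, In, In, Out

The rule appears to be: contains 'a'.
"apple": has 'a' — satisfies this, so In. "ladder": has 'a' — satisfies this, so In. "cedar": has 'a' — satisfies this, so In. "willow": no 'a' — doesn't match, so Out.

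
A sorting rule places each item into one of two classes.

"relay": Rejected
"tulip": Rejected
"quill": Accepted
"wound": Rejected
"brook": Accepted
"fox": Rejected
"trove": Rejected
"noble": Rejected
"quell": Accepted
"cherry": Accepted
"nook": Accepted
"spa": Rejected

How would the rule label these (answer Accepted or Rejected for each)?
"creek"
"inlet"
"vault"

The rule appears to be: has a double letter.
"creek" → 'ee' doubled → Accepted.
"inlet" → no doubled letter → Rejected.
"vault" → no doubled letter → Rejected.

Accepted, Rejected, Rejected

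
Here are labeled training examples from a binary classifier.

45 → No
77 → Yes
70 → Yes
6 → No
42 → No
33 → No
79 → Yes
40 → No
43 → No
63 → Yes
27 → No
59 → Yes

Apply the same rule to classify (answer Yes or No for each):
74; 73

The common property of the 'Yes' items is: at least 59. No 'No' item has it.
74: 74 ≥ 59, qualifies → Yes.
73: 73 ≥ 59, qualifies → Yes.

Yes, Yes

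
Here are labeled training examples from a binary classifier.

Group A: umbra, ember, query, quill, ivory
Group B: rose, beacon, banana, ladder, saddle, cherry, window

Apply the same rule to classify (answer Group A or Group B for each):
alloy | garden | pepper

A rule that fits every label: odd length — true of each 'Group A' example, false of each 'Group B' one.
alloy — length 5, hence Group A. garden — length 6, hence Group B. pepper — length 6, hence Group B.

Group A, Group B, Group B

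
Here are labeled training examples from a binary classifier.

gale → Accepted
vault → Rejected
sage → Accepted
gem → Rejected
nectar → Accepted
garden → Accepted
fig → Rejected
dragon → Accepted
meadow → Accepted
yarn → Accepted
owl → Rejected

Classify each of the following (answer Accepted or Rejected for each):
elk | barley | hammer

All 'Accepted' examples share one property — even length — and every 'Rejected' example lacks it.
Rejected: elk, since length 3. Accepted: barley, since length 6. Accepted: hammer, since length 6.

Rejected, Accepted, Accepted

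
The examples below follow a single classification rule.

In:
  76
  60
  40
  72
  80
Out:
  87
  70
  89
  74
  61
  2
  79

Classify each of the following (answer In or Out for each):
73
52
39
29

Out, In, Out, Out

A rule that fits every label: multiple of 4 — true of each 'In' example, false of each 'Out' one.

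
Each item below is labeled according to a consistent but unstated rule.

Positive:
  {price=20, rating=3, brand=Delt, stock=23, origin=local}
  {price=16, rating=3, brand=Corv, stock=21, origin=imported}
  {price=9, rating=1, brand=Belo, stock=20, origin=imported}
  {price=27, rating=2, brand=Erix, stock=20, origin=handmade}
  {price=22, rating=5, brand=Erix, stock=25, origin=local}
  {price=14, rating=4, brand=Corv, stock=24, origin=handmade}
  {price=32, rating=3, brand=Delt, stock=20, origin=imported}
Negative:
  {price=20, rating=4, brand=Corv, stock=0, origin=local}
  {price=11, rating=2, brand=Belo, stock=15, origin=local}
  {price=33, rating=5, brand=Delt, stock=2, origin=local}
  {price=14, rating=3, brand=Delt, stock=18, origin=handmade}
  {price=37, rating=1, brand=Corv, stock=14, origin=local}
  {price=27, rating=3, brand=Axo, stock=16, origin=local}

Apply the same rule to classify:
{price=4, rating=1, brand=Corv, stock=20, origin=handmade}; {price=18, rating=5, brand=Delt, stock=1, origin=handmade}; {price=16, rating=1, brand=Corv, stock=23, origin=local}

Positive, Negative, Positive

A rule that fits every label: stock ≥ 20 — true of each 'Positive' example, false of each 'Negative' one.
{price=4, rating=1, brand=Corv, stock=20, origin=handmade} → stock = 20 → Positive. {price=18, rating=5, brand=Delt, stock=1, origin=handmade} → stock = 1 → Negative. {price=16, rating=1, brand=Corv, stock=23, origin=local} → stock = 23 → Positive.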